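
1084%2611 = 1084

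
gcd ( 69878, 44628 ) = 2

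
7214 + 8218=15432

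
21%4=1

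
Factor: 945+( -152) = 793 = 13^1 * 61^1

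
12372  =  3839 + 8533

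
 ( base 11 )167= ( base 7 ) 365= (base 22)8i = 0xc2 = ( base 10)194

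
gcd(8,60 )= 4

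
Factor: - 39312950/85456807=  - 2^1 * 5^2 * 17^( - 1 ) * 71^(-1) * 83^1*101^( - 1) * 701^( - 1)*9473^1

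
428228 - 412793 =15435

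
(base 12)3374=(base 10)5704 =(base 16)1648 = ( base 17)12c9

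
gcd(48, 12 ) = 12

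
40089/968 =40089/968 = 41.41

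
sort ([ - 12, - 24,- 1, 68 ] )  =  [ - 24 , - 12, -1, 68 ] 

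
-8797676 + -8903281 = -17700957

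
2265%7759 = 2265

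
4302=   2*2151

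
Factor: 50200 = 2^3*5^2*251^1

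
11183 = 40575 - 29392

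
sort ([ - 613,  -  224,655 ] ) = [  -  613,  -  224,  655]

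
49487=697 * 71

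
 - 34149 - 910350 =- 944499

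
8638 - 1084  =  7554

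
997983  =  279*3577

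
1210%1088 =122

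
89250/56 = 1593+3/4=1593.75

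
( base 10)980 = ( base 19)2db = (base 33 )TN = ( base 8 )1724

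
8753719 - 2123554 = 6630165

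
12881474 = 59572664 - 46691190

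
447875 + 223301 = 671176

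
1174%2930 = 1174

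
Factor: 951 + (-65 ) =886=2^1*443^1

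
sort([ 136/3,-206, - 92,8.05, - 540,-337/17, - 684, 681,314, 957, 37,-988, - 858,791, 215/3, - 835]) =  [  -  988 , - 858, - 835 , - 684,-540, - 206,-92, - 337/17, 8.05,37,136/3,215/3, 314,681, 791 , 957 ]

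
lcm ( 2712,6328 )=18984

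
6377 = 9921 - 3544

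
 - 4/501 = -4/501 = -  0.01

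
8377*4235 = 35476595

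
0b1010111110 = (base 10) 702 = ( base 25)132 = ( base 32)LU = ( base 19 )1HI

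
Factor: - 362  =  -2^1*181^1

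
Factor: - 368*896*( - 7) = 2308096  =  2^11*7^2*23^1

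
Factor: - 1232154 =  - 2^1*3^2*7^2*11^1*127^1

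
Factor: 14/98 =1/7 = 7^ ( - 1)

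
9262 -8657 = 605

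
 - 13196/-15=13196/15 = 879.73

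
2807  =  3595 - 788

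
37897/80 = 473 +57/80 = 473.71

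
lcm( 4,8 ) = 8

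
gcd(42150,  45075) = 75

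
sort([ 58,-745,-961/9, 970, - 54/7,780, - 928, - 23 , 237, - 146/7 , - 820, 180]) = [ - 928, - 820, - 745  ,-961/9, - 23,-146/7, - 54/7, 58, 180,237, 780,970] 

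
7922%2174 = 1400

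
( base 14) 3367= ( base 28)ba7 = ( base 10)8911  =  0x22cf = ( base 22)i91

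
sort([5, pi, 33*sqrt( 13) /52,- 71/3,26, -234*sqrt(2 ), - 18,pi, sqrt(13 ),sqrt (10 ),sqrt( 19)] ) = [ - 234 * sqrt(2 ),-71/3 ,  -  18 , 33*sqrt(13)/52, pi  ,  pi,sqrt(10), sqrt(13),sqrt(19),  5,26]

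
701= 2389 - 1688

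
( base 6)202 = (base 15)4e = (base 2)1001010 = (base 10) 74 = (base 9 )82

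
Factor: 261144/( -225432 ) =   -  3^2*13^1*  101^( - 1) = - 117/101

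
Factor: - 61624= -2^3*7703^1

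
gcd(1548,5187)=3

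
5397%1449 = 1050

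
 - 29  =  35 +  - 64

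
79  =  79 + 0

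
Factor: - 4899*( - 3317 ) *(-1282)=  - 20832478206 = - 2^1 * 3^1 *23^1*31^1 *71^1*107^1*641^1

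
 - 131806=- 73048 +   -  58758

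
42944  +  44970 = 87914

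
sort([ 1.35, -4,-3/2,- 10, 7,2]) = [- 10,-4,-3/2,1.35,2,7 ]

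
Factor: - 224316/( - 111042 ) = 402/199 = 2^1 *3^1*67^1*199^( - 1 ) 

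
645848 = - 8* ( - 80731)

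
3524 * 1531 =5395244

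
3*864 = 2592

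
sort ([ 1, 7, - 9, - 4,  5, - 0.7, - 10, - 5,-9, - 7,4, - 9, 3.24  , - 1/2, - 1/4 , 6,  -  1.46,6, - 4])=[ - 10, - 9 , - 9, - 9, - 7, - 5,-4, - 4 , - 1.46, - 0.7,  -  1/2,- 1/4,1,3.24,4,5, 6,6, 7 ]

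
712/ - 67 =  -712/67 = - 10.63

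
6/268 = 3/134 = 0.02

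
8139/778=10  +  359/778 = 10.46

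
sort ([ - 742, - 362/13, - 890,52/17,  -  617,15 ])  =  [ - 890, - 742, - 617, - 362/13,52/17, 15] 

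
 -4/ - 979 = 4/979= 0.00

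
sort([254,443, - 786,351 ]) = [-786,254,351,443 ] 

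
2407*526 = 1266082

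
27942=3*9314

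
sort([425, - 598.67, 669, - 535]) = [ - 598.67, - 535,425, 669] 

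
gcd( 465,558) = 93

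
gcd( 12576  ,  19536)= 48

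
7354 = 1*7354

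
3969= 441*9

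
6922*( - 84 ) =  - 581448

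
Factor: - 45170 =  - 2^1*5^1 * 4517^1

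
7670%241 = 199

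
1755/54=32 + 1/2 = 32.50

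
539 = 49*11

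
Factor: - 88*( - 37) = 3256 = 2^3*11^1*37^1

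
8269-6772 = 1497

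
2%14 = 2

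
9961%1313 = 770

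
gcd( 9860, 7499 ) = 1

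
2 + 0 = 2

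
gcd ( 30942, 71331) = 3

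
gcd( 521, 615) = 1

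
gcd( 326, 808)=2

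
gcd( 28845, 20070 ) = 45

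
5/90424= 5/90424 = 0.00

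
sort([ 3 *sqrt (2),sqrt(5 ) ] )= [sqrt( 5), 3*sqrt(2) ]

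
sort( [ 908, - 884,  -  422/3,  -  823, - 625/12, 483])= [-884,  -  823,-422/3 , - 625/12, 483, 908] 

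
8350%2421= 1087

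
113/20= 5+13/20=5.65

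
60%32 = 28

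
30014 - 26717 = 3297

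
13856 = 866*16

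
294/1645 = 42/235 = 0.18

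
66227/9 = 66227/9= 7358.56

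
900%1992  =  900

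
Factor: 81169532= 2^2*31^1*654593^1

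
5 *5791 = 28955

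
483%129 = 96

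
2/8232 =1/4116 = 0.00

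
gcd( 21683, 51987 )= 1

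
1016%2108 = 1016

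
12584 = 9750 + 2834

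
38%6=2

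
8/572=2/143=0.01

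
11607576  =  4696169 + 6911407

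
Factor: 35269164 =2^2*3^2*7^1*173^1  *809^1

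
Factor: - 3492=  - 2^2 *3^2*97^1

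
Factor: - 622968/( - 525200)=2^( - 1 )*3^1*  5^ (  -  2 )*13^( - 1)*257^1 = 771/650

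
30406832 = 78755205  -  48348373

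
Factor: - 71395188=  - 2^2*3^1*5949599^1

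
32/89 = 32/89 =0.36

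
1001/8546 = 1001/8546   =  0.12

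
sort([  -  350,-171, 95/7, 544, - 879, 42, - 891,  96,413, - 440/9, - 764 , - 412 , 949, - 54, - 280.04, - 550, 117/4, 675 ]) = [-891,-879,-764,-550, - 412,-350, - 280.04,- 171,-54, - 440/9,95/7, 117/4,42, 96,413, 544 , 675,949 ]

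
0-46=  - 46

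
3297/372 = 1099/124 =8.86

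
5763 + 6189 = 11952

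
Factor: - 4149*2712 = -2^3*3^3 * 113^1 * 461^1 = - 11252088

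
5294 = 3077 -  - 2217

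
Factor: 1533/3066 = 1/2 = 2^(-1)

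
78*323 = 25194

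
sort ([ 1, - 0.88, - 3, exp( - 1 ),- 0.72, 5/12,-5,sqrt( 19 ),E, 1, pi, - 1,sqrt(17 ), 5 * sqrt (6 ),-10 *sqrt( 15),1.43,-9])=[-10 * sqrt ( 15),- 9,- 5, - 3, - 1, - 0.88, - 0.72, exp(-1 ), 5/12,1,1,1.43, E,pi, sqrt(17), sqrt (19 ),5*sqrt( 6 )]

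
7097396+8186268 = 15283664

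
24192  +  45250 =69442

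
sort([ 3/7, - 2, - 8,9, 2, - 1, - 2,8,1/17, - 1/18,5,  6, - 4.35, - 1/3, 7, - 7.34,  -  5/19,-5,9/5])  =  [ - 8,- 7.34, - 5,-4.35, -2, - 2, - 1, - 1/3, - 5/19, - 1/18,1/17, 3/7,9/5 , 2, 5, 6, 7, 8, 9]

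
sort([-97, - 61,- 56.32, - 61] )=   [ - 97, - 61,-61 , - 56.32] 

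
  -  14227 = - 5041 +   -  9186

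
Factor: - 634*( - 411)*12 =2^3*3^2 * 137^1*317^1=3126888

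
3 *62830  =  188490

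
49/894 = 49/894 = 0.05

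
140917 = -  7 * ( - 20131 )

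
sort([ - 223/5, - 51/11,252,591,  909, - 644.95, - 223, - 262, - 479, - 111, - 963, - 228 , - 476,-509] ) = [ - 963, - 644.95, -509, - 479,-476, - 262,-228,- 223, - 111, - 223/5, - 51/11,252, 591,909]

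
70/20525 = 14/4105 = 0.00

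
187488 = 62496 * 3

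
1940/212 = 9  +  8/53 = 9.15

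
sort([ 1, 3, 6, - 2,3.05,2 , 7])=[  -  2,1, 2,  3,  3.05,  6 , 7]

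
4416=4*1104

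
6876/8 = 1719/2 = 859.50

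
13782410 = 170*81073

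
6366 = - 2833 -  -9199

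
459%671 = 459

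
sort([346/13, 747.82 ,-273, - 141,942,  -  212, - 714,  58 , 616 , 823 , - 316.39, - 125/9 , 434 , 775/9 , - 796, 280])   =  [  -  796, -714,-316.39, - 273,  -  212, - 141 ,  -  125/9, 346/13 , 58, 775/9,280 , 434,616, 747.82,823, 942 ]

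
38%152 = 38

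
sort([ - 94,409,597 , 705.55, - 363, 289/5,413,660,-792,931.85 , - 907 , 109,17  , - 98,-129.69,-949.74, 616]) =[-949.74, - 907,  -  792, - 363,- 129.69,-98, - 94,17,289/5,109,409,413,597,616, 660,705.55,931.85 ] 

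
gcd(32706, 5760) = 18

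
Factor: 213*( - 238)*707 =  - 35840658= -2^1 * 3^1*7^2*17^1*71^1*101^1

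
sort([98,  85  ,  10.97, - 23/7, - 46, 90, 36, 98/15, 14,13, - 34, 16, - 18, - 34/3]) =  [ - 46,- 34, - 18,-34/3, - 23/7,98/15,10.97, 13,14, 16, 36, 85,  90, 98 ] 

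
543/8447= 543/8447=0.06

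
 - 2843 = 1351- 4194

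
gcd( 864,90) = 18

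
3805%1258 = 31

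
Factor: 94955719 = 94955719^1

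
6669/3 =2223 = 2223.00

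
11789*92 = 1084588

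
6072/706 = 8 + 212/353 = 8.60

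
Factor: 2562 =2^1*3^1* 7^1 *61^1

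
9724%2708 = 1600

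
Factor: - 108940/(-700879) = 2^2*5^1*13^1*23^( -1)*31^( - 1) * 419^1*983^(-1 ) 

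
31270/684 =15635/342 = 45.72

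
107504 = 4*26876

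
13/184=13/184  =  0.07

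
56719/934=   60+679/934 = 60.73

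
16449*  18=296082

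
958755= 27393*35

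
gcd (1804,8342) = 2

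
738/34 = 369/17 = 21.71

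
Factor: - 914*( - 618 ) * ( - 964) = - 544517328  =  -2^4* 3^1*103^1*241^1 * 457^1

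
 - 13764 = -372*37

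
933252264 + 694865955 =1628118219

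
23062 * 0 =0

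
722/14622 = 361/7311 = 0.05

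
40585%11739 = 5368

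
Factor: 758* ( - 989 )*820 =-2^3*5^1 * 23^1 * 41^1*43^1*  379^1 = - 614722840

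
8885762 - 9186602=  -  300840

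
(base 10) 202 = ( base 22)94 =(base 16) CA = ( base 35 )5r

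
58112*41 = 2382592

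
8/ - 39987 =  - 8/39987 = -0.00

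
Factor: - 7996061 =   -  7996061^1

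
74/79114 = 37/39557= 0.00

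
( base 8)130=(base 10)88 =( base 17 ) 53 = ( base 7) 154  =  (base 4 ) 1120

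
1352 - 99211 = - 97859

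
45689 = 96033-50344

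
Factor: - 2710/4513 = - 2^1*5^1*271^1*4513^(-1)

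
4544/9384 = 568/1173=0.48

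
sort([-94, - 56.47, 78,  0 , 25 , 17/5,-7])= [ - 94,-56.47, - 7,0,17/5, 25, 78] 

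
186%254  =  186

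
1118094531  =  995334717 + 122759814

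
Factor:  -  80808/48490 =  - 3108/1865 = - 2^2*3^1*5^( - 1 ) * 7^1*37^1*373^ (-1)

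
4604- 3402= 1202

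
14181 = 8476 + 5705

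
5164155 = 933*5535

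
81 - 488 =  - 407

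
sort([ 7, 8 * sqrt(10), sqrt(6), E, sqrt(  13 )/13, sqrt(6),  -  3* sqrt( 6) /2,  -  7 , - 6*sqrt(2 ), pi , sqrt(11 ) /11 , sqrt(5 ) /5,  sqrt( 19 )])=[ -6 * sqrt (2) , - 7, - 3*sqrt (6)/2, sqrt( 13 ) /13, sqrt(11)/11,sqrt ( 5 ) /5, sqrt( 6 ),  sqrt( 6), E,pi, sqrt( 19 ), 7, 8*sqrt( 10)] 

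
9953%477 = 413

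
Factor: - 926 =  - 2^1*463^1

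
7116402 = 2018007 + 5098395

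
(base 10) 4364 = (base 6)32112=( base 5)114424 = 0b1000100001100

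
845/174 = 845/174 = 4.86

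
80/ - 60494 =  - 1 + 30207/30247 = - 0.00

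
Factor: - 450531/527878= - 2^( - 1)*3^2*13^( - 1 )*79^(-1)*113^1*257^( - 1)*443^1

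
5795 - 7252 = -1457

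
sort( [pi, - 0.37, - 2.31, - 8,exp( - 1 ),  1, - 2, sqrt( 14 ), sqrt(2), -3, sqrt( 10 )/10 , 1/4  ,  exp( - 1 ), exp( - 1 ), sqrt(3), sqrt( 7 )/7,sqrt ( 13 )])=[-8, - 3,  -  2.31,-2,-0.37, 1/4, sqrt(10 )/10 , exp( - 1 ), exp(  -  1 ),exp( - 1), sqrt( 7 )/7, 1, sqrt (2 ),sqrt( 3 ),pi,sqrt( 13),sqrt (14) ]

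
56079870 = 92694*605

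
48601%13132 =9205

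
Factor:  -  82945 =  - 5^1*53^1*313^1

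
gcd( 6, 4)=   2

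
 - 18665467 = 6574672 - 25240139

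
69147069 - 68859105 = 287964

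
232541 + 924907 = 1157448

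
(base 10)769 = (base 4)30001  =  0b1100000001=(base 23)1aa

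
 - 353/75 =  - 5 + 22/75 = - 4.71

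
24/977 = 24/977 = 0.02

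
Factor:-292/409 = -2^2 * 73^1*409^(-1) 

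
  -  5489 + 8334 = 2845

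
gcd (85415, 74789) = 11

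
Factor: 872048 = 2^4*54503^1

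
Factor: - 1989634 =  - 2^1*994817^1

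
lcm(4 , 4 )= 4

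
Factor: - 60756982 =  - 2^1 * 11^1*13^1*212437^1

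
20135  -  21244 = -1109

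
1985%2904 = 1985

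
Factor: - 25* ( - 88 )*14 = 2^4 * 5^2 * 7^1 * 11^1 = 30800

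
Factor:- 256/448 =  - 2^2 * 7^( -1) = - 4/7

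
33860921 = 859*39419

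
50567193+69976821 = 120544014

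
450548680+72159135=522707815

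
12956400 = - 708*(- 18300)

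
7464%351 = 93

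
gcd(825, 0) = 825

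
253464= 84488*3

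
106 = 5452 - 5346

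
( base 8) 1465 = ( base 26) 15F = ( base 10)821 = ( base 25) 17l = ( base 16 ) 335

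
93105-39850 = 53255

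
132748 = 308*431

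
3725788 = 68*54791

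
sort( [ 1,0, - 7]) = [ - 7,0,1]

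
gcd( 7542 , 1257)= 1257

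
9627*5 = 48135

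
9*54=486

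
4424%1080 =104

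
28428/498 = 57 + 7/83 =57.08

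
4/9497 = 4/9497=0.00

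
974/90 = 487/45 = 10.82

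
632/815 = 632/815= 0.78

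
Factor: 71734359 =3^1*557^1*42929^1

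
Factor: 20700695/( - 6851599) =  - 5^1*41^1*  241^1*419^1*6851599^( - 1) 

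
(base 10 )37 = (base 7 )52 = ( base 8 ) 45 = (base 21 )1G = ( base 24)1D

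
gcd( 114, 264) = 6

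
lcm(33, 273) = 3003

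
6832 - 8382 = -1550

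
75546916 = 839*90044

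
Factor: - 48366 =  - 2^1*3^2*2687^1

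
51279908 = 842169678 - 790889770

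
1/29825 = 1/29825 = 0.00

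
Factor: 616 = 2^3*  7^1*11^1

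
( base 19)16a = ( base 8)745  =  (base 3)122222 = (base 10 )485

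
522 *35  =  18270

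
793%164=137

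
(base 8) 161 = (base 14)81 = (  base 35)38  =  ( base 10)113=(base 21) 58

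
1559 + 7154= 8713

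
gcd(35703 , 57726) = 9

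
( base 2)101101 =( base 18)29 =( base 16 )2D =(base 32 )1d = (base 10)45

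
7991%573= 542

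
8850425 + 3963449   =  12813874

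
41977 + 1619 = 43596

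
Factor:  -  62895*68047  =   - 4279816065 = - 3^1*5^1*7^2*599^1*9721^1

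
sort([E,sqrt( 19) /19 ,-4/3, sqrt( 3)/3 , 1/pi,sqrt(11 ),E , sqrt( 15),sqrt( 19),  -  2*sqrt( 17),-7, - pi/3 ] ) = [-2*sqrt(17 ) , -7,-4/3, - pi/3, sqrt( 19)/19, 1/pi,sqrt( 3)/3, E,  E, sqrt( 11),sqrt( 15 ),sqrt (19)]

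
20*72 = 1440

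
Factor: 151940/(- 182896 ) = -2^( - 2)*5^1*7^(-1)*23^( - 1 ) * 107^1=- 535/644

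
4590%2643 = 1947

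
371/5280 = 371/5280 = 0.07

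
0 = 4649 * 0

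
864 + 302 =1166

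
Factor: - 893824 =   -  2^7*6983^1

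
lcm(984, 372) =30504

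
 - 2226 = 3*( - 742)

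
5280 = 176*30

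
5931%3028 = 2903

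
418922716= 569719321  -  150796605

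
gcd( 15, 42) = 3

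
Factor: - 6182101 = - 17^1*23^1*97^1*163^1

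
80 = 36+44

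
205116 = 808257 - 603141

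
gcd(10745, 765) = 5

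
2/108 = 1/54 = 0.02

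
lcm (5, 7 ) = 35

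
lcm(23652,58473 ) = 2105028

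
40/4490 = 4/449 = 0.01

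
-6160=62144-68304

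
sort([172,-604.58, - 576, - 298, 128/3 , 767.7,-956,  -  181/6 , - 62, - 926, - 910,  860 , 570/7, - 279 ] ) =[ - 956 ,-926, - 910, - 604.58, -576, - 298, - 279, - 62, - 181/6, 128/3,570/7,172, 767.7, 860]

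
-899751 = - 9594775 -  - 8695024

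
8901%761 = 530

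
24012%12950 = 11062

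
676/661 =1 + 15/661= 1.02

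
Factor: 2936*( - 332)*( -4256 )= 4148544512 = 2^10*7^1 * 19^1  *  83^1 *367^1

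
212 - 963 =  - 751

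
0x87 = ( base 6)343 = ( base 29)4j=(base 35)3u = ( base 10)135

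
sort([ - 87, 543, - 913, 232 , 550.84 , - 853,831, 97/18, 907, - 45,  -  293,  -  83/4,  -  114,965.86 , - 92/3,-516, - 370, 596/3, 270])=[-913, - 853, - 516, - 370, - 293, - 114, - 87, - 45, - 92/3, - 83/4,97/18, 596/3,232, 270, 543,550.84, 831,907,965.86]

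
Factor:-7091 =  - 7^1 *1013^1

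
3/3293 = 3/3293 = 0.00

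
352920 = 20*17646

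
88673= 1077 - - 87596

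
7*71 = 497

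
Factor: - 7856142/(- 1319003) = 1122306/188429=2^1*3^1*17^1*61^( - 1)*3089^( - 1 )*11003^1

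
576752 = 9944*58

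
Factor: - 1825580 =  - 2^2*5^1*37^1*2467^1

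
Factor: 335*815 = 273025 = 5^2*67^1*163^1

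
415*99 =41085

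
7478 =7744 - 266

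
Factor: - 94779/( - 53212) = 2^(  -  2)*3^2*53^( - 1)*251^(-1)*10531^1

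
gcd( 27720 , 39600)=3960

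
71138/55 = 71138/55 = 1293.42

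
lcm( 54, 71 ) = 3834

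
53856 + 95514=149370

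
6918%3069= 780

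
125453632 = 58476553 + 66977079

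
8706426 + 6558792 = 15265218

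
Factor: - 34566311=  - 13^1*2658947^1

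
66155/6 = 66155/6 = 11025.83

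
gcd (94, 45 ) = 1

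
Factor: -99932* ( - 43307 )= 4327755124 = 2^2 * 7^1* 11^1*31^1*43^1*83^1*127^1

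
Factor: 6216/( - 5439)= - 2^3 *7^(-1) = - 8/7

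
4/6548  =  1/1637 = 0.00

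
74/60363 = 74/60363 = 0.00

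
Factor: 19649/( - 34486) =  - 2^( - 1 )*7^2*43^ (  -  1) = -  49/86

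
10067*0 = 0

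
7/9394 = 1/1342   =  0.00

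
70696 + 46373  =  117069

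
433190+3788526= 4221716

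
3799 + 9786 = 13585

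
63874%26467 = 10940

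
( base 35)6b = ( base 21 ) ab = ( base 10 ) 221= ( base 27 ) 85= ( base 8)335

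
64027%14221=7143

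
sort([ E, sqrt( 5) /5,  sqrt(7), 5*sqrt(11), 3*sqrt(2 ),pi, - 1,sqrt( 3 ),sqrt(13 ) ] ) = [ - 1,sqrt( 5 )/5, sqrt( 3 ), sqrt(7), E,pi, sqrt( 13), 3*sqrt( 2),5*sqrt( 11)]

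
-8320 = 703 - 9023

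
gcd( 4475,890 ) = 5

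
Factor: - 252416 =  - 2^9*17^1*29^1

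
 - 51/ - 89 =51/89= 0.57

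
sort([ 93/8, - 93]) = [ -93,93/8]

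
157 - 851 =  - 694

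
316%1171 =316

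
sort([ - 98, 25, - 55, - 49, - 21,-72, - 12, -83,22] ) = [ - 98, - 83, - 72,  -  55, - 49, - 21, - 12, 22 , 25] 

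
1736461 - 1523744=212717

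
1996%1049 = 947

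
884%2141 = 884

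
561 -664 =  - 103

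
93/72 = 31/24=1.29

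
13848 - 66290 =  - 52442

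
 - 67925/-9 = 67925/9 = 7547.22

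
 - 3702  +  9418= 5716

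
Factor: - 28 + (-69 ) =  - 97 =-97^1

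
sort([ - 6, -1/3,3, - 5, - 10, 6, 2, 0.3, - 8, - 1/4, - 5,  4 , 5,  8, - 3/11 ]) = [ - 10, - 8, - 6, - 5, - 5 , - 1/3, -3/11, - 1/4,0.3 , 2, 3, 4, 5,6, 8]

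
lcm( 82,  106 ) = 4346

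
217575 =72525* 3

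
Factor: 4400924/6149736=2^( - 1 )*3^(-3) * 11^1*29^1 * 71^(  -  1 )*401^( - 1 )  *  3449^1 = 1100231/1537434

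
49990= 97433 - 47443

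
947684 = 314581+633103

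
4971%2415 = 141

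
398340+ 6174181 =6572521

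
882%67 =11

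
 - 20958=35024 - 55982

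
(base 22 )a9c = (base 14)1BAA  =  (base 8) 11672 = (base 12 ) 2b0a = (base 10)5050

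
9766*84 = 820344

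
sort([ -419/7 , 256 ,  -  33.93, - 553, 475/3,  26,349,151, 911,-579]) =[ - 579, - 553, - 419/7, - 33.93, 26,151, 475/3,256,349,911 ] 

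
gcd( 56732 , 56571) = 1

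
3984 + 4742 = 8726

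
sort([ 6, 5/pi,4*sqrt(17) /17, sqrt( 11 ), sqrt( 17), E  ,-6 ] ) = [ - 6, 4*sqrt( 17 )/17,5/pi, E, sqrt ( 11),sqrt( 17) , 6]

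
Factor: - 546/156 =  - 7/2 = - 2^( - 1) * 7^1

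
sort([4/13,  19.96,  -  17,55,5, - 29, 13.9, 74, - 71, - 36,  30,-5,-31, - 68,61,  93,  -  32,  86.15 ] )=[-71,  -  68, - 36, - 32, - 31, - 29,  -  17,  -  5, 4/13,5, 13.9,19.96,  30 , 55,61 , 74, 86.15, 93 ] 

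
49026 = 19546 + 29480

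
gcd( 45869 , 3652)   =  1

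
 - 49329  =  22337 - 71666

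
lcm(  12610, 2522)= 12610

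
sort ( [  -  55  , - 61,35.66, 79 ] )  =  [-61,-55, 35.66,  79]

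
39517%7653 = 1252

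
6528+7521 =14049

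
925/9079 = 925/9079 = 0.10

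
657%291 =75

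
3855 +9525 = 13380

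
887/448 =1 + 439/448 = 1.98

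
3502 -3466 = 36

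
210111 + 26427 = 236538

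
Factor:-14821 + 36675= 21854 =2^1 *7^2*223^1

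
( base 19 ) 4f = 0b1011011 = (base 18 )51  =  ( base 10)91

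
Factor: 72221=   72221^1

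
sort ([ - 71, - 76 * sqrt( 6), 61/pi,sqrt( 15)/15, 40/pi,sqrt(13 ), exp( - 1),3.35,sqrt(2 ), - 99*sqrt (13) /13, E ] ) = [ - 76*sqrt ( 6), - 71, - 99  *  sqrt(13) /13,sqrt(15)/15,exp(-1), sqrt(2),E, 3.35, sqrt(13),40/pi , 61/pi]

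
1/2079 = 1/2079 = 0.00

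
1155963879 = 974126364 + 181837515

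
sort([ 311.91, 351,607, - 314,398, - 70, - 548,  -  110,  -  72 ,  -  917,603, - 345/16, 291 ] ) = [- 917, - 548, - 314, - 110, - 72,-70,-345/16,291 , 311.91 , 351,398, 603, 607]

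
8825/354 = 24+329/354 = 24.93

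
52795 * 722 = 38117990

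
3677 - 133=3544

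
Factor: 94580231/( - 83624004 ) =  - 2^( - 2 )*3^ ( - 2 )*17^1*59^(-1 )*227^1*24509^1*39371^( - 1) 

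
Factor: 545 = 5^1*109^1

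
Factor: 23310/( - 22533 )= - 2^1*3^1*5^1*29^( -1) =- 30/29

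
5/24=5/24  =  0.21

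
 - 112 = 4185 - 4297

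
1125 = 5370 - 4245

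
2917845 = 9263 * 315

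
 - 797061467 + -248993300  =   - 1046054767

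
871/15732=871/15732 = 0.06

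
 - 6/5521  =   - 1 + 5515/5521 = -0.00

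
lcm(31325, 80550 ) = 563850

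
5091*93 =473463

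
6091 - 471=5620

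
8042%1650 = 1442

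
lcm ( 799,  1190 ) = 55930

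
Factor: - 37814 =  - 2^1*7^1* 37^1*73^1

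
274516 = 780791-506275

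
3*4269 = 12807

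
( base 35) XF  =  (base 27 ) 1g9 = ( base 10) 1170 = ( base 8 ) 2222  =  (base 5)14140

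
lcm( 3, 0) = 0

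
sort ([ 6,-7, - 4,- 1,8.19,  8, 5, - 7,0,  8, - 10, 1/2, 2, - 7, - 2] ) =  [-10, - 7  , - 7,-7, - 4,  -  2, - 1,0, 1/2,2,  5, 6, 8,  8 , 8.19 ] 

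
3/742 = 3/742 = 0.00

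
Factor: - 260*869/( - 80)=2^( - 2 )*11^1*13^1*79^1 = 11297/4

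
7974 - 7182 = 792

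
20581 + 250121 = 270702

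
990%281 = 147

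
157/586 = 157/586=0.27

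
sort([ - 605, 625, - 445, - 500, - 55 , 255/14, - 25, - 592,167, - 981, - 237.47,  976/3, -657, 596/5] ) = [ -981,-657, - 605, - 592, - 500, - 445,-237.47,-55,  -  25, 255/14, 596/5,167,  976/3,  625]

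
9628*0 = 0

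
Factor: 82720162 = 2^1*7^1*227^1*26029^1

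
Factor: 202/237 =2^1*3^( - 1 )*79^( - 1 )*101^1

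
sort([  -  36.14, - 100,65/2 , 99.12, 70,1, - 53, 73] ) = [ - 100 , - 53, - 36.14, 1 , 65/2 , 70, 73, 99.12]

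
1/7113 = 1/7113=0.00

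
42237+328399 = 370636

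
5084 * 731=3716404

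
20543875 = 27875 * 737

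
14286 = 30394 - 16108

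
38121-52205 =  - 14084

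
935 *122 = 114070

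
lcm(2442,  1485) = 109890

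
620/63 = 9 + 53/63 = 9.84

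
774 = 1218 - 444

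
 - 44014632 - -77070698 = 33056066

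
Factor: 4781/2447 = 7^1  *  683^1*2447^( - 1) 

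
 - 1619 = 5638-7257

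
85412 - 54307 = 31105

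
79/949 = 79/949 = 0.08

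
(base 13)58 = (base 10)73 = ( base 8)111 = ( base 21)3A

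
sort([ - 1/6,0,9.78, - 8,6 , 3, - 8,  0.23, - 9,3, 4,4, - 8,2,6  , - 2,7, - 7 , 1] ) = [ - 9, - 8, -8, - 8, - 7, - 2  ,-1/6,0, 0.23,  1, 2,3, 3,4, 4,6, 6,7,9.78]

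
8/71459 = 8/71459 = 0.00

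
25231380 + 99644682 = 124876062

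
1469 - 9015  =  -7546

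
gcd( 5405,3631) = 1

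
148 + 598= 746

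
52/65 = 4/5 = 0.80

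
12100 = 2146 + 9954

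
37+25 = 62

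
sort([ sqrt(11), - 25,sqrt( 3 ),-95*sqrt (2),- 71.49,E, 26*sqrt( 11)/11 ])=[-95 * sqrt ( 2), - 71.49, - 25, sqrt( 3), E,sqrt(11), 26*sqrt (11) /11 ] 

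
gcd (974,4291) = 1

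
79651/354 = 79651/354 =225.00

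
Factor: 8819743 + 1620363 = 10440106 = 2^1*5220053^1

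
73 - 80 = - 7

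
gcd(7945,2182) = 1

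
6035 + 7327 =13362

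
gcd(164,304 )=4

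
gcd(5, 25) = 5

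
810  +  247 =1057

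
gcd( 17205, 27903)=3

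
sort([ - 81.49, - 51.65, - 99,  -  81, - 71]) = [ - 99, -81.49, - 81,-71 ,-51.65]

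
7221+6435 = 13656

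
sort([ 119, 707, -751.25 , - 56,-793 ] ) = [ - 793,-751.25, - 56,119,  707 ]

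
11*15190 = 167090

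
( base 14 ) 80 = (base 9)134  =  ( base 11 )a2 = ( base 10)112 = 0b1110000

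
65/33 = 65/33 = 1.97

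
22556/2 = 11278 = 11278.00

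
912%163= 97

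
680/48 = 85/6 = 14.17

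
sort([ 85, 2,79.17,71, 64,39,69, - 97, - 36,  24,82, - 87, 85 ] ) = [ - 97, -87, - 36 , 2,24, 39, 64,69, 71, 79.17,82,85, 85 ]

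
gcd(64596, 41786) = 2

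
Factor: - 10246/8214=- 5123/4107= -3^( - 1)*37^( - 2)*47^1*109^1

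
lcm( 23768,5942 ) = 23768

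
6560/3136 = 205/98  =  2.09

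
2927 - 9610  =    -  6683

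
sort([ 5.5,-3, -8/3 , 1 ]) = [-3, - 8/3,  1,5.5 ]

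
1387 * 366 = 507642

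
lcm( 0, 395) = 0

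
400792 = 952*421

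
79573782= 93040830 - 13467048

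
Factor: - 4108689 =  - 3^2*13^1 * 35117^1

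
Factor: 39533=13^1*3041^1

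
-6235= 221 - 6456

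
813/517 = 813/517 = 1.57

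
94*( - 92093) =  - 8656742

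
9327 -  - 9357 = 18684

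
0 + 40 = 40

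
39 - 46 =-7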